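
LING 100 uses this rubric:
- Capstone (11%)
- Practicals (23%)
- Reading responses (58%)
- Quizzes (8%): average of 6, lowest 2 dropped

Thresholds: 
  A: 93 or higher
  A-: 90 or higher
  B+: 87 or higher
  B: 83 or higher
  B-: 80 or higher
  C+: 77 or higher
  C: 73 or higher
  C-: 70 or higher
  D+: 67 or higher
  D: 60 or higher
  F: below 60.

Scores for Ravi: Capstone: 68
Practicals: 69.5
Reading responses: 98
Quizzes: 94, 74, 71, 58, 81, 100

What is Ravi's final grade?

Quizzes: drop 58, 71 → average of remaining 4 = 349/4 = 87.25
Weighted total:
  Capstone 68 × 0.11 = 7.48
  Practicals 69.5 × 0.23 = 15.985
  Reading responses 98 × 0.58 = 56.84
  Quizzes 87.25 × 0.08 = 6.98
Sum = 87.285
87.285 is ≥ 87 and < 90 → B+

B+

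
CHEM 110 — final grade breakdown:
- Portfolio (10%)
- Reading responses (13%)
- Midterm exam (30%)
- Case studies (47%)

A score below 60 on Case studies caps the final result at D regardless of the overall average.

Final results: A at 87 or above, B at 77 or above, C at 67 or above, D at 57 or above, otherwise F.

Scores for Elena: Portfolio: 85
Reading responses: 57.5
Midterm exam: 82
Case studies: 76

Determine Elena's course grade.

Case studies score 76 ≥ 60: minimum met.
Weighted total:
  Portfolio 85 × 0.1 = 8.5
  Reading responses 57.5 × 0.13 = 7.475
  Midterm exam 82 × 0.3 = 24.6
  Case studies 76 × 0.47 = 35.72
Sum = 76.295
76.295 is ≥ 67 and < 77 → C

C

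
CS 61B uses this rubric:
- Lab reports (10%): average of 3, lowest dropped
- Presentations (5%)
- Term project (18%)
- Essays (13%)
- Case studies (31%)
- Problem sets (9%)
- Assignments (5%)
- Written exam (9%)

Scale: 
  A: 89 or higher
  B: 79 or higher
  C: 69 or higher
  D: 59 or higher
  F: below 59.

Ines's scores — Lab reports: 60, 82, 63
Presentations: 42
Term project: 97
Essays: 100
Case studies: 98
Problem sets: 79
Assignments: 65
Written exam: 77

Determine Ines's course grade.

Lab reports: drop 60 → average of remaining 2 = 145/2 = 72.5
Weighted total:
  Lab reports 72.5 × 0.1 = 7.25
  Presentations 42 × 0.05 = 2.1
  Term project 97 × 0.18 = 17.46
  Essays 100 × 0.13 = 13
  Case studies 98 × 0.31 = 30.38
  Problem sets 79 × 0.09 = 7.11
  Assignments 65 × 0.05 = 3.25
  Written exam 77 × 0.09 = 6.93
Sum = 87.48
87.48 is ≥ 79 and < 89 → B

B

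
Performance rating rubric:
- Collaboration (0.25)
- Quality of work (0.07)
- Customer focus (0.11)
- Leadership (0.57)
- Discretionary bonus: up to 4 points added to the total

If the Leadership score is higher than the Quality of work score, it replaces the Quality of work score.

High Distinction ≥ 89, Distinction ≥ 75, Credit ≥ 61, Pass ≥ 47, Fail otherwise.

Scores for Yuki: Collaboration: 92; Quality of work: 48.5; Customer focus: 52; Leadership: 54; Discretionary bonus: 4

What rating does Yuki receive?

Credit

Leadership (54) > Quality of work (48.5), so Quality of work counts as 54.
Weighted total:
  Collaboration 92 × 0.25 = 23
  Quality of work 54 × 0.07 = 3.78
  Customer focus 52 × 0.11 = 5.72
  Leadership 54 × 0.57 = 30.78
Sum = 63.28
Discretionary bonus: 63.28 + 4 = 67.28
67.28 is ≥ 61 and < 75 → Credit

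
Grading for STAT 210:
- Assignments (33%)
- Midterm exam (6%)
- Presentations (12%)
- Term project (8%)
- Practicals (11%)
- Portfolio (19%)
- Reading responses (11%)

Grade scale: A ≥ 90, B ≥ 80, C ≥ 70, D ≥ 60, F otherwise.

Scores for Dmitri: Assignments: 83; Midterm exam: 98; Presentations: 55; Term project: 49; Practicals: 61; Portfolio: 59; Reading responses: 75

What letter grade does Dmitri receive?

Weighted total:
  Assignments 83 × 0.33 = 27.39
  Midterm exam 98 × 0.06 = 5.88
  Presentations 55 × 0.12 = 6.6
  Term project 49 × 0.08 = 3.92
  Practicals 61 × 0.11 = 6.71
  Portfolio 59 × 0.19 = 11.21
  Reading responses 75 × 0.11 = 8.25
Sum = 69.96
69.96 is ≥ 60 and < 70 → D

D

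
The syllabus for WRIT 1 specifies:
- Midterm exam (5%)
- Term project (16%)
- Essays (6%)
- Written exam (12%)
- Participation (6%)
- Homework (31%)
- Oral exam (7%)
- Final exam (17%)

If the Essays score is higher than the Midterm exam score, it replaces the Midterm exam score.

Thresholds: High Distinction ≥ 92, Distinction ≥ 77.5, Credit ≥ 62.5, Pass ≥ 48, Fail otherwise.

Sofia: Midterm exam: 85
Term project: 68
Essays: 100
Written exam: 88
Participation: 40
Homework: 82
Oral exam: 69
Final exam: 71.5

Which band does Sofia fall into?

Credit

Essays (100) > Midterm exam (85), so Midterm exam counts as 100.
Weighted total:
  Midterm exam 100 × 0.05 = 5
  Term project 68 × 0.16 = 10.88
  Essays 100 × 0.06 = 6
  Written exam 88 × 0.12 = 10.56
  Participation 40 × 0.06 = 2.4
  Homework 82 × 0.31 = 25.42
  Oral exam 69 × 0.07 = 4.83
  Final exam 71.5 × 0.17 = 12.155
Sum = 77.245
77.245 is ≥ 62.5 and < 77.5 → Credit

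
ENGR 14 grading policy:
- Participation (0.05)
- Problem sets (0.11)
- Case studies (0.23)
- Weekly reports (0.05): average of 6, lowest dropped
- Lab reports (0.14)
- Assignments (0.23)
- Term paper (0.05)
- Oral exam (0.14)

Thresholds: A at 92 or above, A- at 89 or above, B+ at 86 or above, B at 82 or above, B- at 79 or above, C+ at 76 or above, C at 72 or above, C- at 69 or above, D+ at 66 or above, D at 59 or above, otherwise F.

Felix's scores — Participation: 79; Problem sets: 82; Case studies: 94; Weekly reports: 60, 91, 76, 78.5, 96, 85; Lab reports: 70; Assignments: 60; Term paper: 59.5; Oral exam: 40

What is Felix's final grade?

C-

Weekly reports: drop 60 → average of remaining 5 = 426.5/5 = 85.3
Weighted total:
  Participation 79 × 0.05 = 3.95
  Problem sets 82 × 0.11 = 9.02
  Case studies 94 × 0.23 = 21.62
  Weekly reports 85.3 × 0.05 = 4.265
  Lab reports 70 × 0.14 = 9.8
  Assignments 60 × 0.23 = 13.8
  Term paper 59.5 × 0.05 = 2.975
  Oral exam 40 × 0.14 = 5.6
Sum = 71.03
71.03 is ≥ 69 and < 72 → C-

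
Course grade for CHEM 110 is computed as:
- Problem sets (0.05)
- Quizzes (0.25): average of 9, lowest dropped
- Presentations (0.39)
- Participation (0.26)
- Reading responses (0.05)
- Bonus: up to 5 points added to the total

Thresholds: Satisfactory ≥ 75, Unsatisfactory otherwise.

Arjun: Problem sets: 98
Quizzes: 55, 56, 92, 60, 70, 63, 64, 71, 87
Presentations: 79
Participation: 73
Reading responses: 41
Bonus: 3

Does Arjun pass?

Satisfactory

Quizzes: drop 55 → average of remaining 8 = 563/8 = 70.375
Weighted total:
  Problem sets 98 × 0.05 = 4.9
  Quizzes 70.375 × 0.25 = 17.59375
  Presentations 79 × 0.39 = 30.81
  Participation 73 × 0.26 = 18.98
  Reading responses 41 × 0.05 = 2.05
Sum = 74.33375
Bonus: 74.33375 + 3 = 77.33375
77.33375 ≥ 75 → Satisfactory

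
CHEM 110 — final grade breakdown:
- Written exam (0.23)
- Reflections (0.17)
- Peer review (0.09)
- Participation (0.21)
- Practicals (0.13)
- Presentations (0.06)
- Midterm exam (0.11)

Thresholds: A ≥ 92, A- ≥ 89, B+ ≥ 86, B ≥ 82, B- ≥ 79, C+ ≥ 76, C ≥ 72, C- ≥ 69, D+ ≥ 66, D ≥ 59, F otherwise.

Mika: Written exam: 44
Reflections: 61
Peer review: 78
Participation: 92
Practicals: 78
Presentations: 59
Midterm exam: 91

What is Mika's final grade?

Weighted total:
  Written exam 44 × 0.23 = 10.12
  Reflections 61 × 0.17 = 10.37
  Peer review 78 × 0.09 = 7.02
  Participation 92 × 0.21 = 19.32
  Practicals 78 × 0.13 = 10.14
  Presentations 59 × 0.06 = 3.54
  Midterm exam 91 × 0.11 = 10.01
Sum = 70.52
70.52 is ≥ 69 and < 72 → C-

C-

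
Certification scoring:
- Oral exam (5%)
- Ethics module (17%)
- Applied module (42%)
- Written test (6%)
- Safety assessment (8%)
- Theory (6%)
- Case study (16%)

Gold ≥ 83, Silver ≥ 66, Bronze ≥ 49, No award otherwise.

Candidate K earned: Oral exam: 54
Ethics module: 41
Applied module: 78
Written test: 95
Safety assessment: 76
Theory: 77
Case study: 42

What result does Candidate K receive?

Weighted total:
  Oral exam 54 × 0.05 = 2.7
  Ethics module 41 × 0.17 = 6.97
  Applied module 78 × 0.42 = 32.76
  Written test 95 × 0.06 = 5.7
  Safety assessment 76 × 0.08 = 6.08
  Theory 77 × 0.06 = 4.62
  Case study 42 × 0.16 = 6.72
Sum = 65.55
65.55 is ≥ 49 and < 66 → Bronze

Bronze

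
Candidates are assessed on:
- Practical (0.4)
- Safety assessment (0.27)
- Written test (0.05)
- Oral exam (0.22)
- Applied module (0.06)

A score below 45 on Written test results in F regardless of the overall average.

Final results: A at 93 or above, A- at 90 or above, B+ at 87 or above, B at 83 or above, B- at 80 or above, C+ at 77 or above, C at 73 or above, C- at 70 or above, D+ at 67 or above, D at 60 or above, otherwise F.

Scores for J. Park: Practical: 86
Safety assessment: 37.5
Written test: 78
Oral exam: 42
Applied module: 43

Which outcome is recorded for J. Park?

Written test score 78 ≥ 45: minimum met.
Weighted total:
  Practical 86 × 0.4 = 34.4
  Safety assessment 37.5 × 0.27 = 10.125
  Written test 78 × 0.05 = 3.9
  Oral exam 42 × 0.22 = 9.24
  Applied module 43 × 0.06 = 2.58
Sum = 60.245
60.245 is ≥ 60 and < 67 → D

D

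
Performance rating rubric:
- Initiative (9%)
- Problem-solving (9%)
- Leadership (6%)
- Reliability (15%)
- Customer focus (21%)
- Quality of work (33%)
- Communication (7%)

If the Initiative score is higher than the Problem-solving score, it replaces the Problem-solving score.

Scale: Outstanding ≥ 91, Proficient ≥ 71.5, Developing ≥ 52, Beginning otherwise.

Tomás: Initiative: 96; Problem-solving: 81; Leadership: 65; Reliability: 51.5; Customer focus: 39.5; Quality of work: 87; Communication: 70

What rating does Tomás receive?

Initiative (96) > Problem-solving (81), so Problem-solving counts as 96.
Weighted total:
  Initiative 96 × 0.09 = 8.64
  Problem-solving 96 × 0.09 = 8.64
  Leadership 65 × 0.06 = 3.9
  Reliability 51.5 × 0.15 = 7.725
  Customer focus 39.5 × 0.21 = 8.295
  Quality of work 87 × 0.33 = 28.71
  Communication 70 × 0.07 = 4.9
Sum = 70.81
70.81 is ≥ 52 and < 71.5 → Developing

Developing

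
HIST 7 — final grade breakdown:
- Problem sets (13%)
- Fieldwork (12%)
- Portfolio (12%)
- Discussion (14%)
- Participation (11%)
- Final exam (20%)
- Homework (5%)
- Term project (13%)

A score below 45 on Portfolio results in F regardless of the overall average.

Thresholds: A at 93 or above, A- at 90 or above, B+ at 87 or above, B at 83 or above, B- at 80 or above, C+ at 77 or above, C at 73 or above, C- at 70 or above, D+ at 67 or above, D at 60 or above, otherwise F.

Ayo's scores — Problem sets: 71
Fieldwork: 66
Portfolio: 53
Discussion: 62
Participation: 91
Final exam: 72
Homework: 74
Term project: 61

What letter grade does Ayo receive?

D+

Portfolio score 53 ≥ 45: minimum met.
Weighted total:
  Problem sets 71 × 0.13 = 9.23
  Fieldwork 66 × 0.12 = 7.92
  Portfolio 53 × 0.12 = 6.36
  Discussion 62 × 0.14 = 8.68
  Participation 91 × 0.11 = 10.01
  Final exam 72 × 0.2 = 14.4
  Homework 74 × 0.05 = 3.7
  Term project 61 × 0.13 = 7.93
Sum = 68.23
68.23 is ≥ 67 and < 70 → D+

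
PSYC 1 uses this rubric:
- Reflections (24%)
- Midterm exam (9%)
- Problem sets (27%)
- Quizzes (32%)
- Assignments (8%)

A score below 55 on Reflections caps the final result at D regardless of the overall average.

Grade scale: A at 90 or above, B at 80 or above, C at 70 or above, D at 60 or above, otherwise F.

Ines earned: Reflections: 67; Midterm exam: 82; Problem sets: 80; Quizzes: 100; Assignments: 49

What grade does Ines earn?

Reflections score 67 ≥ 55: minimum met.
Weighted total:
  Reflections 67 × 0.24 = 16.08
  Midterm exam 82 × 0.09 = 7.38
  Problem sets 80 × 0.27 = 21.6
  Quizzes 100 × 0.32 = 32
  Assignments 49 × 0.08 = 3.92
Sum = 80.98
80.98 is ≥ 80 and < 90 → B

B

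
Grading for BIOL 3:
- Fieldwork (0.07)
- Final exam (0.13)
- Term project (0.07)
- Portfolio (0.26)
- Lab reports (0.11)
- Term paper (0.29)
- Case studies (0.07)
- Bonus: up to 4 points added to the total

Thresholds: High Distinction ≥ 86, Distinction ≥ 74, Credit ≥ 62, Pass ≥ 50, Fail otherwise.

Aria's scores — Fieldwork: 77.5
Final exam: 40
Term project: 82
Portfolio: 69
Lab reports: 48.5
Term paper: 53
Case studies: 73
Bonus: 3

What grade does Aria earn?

Credit

Weighted total:
  Fieldwork 77.5 × 0.07 = 5.425
  Final exam 40 × 0.13 = 5.2
  Term project 82 × 0.07 = 5.74
  Portfolio 69 × 0.26 = 17.94
  Lab reports 48.5 × 0.11 = 5.335
  Term paper 53 × 0.29 = 15.37
  Case studies 73 × 0.07 = 5.11
Sum = 60.12
Bonus: 60.12 + 3 = 63.12
63.12 is ≥ 62 and < 74 → Credit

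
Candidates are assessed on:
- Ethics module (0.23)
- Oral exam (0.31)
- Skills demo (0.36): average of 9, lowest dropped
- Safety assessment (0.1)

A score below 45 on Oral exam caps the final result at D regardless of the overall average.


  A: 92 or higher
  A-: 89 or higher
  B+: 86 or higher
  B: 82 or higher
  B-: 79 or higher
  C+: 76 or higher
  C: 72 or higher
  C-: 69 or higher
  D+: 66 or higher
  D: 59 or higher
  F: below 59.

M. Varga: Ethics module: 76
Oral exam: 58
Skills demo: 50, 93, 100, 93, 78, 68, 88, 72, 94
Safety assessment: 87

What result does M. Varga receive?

Skills demo: drop 50 → average of remaining 8 = 686/8 = 85.75
Oral exam score 58 ≥ 45: minimum met.
Weighted total:
  Ethics module 76 × 0.23 = 17.48
  Oral exam 58 × 0.31 = 17.98
  Skills demo 85.75 × 0.36 = 30.87
  Safety assessment 87 × 0.1 = 8.7
Sum = 75.03
75.03 is ≥ 72 and < 76 → C

C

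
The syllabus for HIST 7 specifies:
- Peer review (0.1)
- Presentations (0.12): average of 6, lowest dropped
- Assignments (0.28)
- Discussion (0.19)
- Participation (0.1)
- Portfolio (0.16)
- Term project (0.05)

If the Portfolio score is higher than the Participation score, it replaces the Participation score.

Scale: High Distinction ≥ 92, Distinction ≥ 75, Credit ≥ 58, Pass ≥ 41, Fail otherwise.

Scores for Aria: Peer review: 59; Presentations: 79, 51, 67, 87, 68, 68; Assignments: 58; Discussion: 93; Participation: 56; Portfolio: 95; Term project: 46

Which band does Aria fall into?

Distinction

Presentations: drop 51 → average of remaining 5 = 369/5 = 73.8
Portfolio (95) > Participation (56), so Participation counts as 95.
Weighted total:
  Peer review 59 × 0.1 = 5.9
  Presentations 73.8 × 0.12 = 8.856
  Assignments 58 × 0.28 = 16.24
  Discussion 93 × 0.19 = 17.67
  Participation 95 × 0.1 = 9.5
  Portfolio 95 × 0.16 = 15.2
  Term project 46 × 0.05 = 2.3
Sum = 75.666
75.666 is ≥ 75 and < 92 → Distinction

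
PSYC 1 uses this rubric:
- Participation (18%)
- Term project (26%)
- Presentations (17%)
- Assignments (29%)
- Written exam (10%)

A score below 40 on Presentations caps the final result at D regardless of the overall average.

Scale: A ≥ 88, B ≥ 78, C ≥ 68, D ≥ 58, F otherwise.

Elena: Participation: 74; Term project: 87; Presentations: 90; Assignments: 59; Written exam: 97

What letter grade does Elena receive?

Presentations score 90 ≥ 40: minimum met.
Weighted total:
  Participation 74 × 0.18 = 13.32
  Term project 87 × 0.26 = 22.62
  Presentations 90 × 0.17 = 15.3
  Assignments 59 × 0.29 = 17.11
  Written exam 97 × 0.1 = 9.7
Sum = 78.05
78.05 is ≥ 78 and < 88 → B

B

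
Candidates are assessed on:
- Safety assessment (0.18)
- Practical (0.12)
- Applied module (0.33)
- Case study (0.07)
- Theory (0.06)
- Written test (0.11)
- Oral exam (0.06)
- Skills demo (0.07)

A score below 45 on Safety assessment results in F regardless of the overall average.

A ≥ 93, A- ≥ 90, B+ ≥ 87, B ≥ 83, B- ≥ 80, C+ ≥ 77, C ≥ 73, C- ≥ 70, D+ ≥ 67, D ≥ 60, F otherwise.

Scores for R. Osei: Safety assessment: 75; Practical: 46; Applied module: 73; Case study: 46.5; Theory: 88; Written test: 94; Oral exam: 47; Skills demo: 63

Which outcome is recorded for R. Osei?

Safety assessment score 75 ≥ 45: minimum met.
Weighted total:
  Safety assessment 75 × 0.18 = 13.5
  Practical 46 × 0.12 = 5.52
  Applied module 73 × 0.33 = 24.09
  Case study 46.5 × 0.07 = 3.255
  Theory 88 × 0.06 = 5.28
  Written test 94 × 0.11 = 10.34
  Oral exam 47 × 0.06 = 2.82
  Skills demo 63 × 0.07 = 4.41
Sum = 69.215
69.215 is ≥ 67 and < 70 → D+

D+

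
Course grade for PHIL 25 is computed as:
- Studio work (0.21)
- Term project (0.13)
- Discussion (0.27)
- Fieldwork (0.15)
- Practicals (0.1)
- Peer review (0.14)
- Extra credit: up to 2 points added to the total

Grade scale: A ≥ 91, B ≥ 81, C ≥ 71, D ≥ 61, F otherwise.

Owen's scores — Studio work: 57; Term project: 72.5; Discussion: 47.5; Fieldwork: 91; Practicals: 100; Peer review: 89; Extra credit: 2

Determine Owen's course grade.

C

Weighted total:
  Studio work 57 × 0.21 = 11.97
  Term project 72.5 × 0.13 = 9.425
  Discussion 47.5 × 0.27 = 12.825
  Fieldwork 91 × 0.15 = 13.65
  Practicals 100 × 0.1 = 10
  Peer review 89 × 0.14 = 12.46
Sum = 70.33
Extra credit: 70.33 + 2 = 72.33
72.33 is ≥ 71 and < 81 → C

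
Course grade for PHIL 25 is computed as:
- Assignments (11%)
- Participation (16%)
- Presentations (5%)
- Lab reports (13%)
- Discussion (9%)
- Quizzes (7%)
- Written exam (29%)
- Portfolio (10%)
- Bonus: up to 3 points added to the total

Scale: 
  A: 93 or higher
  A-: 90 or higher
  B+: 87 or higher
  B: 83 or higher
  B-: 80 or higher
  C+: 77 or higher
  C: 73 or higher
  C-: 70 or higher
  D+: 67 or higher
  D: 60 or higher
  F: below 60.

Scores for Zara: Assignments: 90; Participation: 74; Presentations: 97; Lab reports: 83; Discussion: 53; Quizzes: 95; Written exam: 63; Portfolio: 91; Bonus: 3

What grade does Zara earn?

Weighted total:
  Assignments 90 × 0.11 = 9.9
  Participation 74 × 0.16 = 11.84
  Presentations 97 × 0.05 = 4.85
  Lab reports 83 × 0.13 = 10.79
  Discussion 53 × 0.09 = 4.77
  Quizzes 95 × 0.07 = 6.65
  Written exam 63 × 0.29 = 18.27
  Portfolio 91 × 0.1 = 9.1
Sum = 76.17
Bonus: 76.17 + 3 = 79.17
79.17 is ≥ 77 and < 80 → C+

C+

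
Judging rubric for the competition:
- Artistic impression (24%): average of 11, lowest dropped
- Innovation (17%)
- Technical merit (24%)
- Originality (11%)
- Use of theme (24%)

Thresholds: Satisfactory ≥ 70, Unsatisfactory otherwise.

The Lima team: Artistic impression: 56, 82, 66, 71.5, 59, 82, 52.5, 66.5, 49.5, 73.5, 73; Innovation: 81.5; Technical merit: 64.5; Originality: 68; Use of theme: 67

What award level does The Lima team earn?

Artistic impression: drop 49.5 → average of remaining 10 = 682/10 = 68.2
Weighted total:
  Artistic impression 68.2 × 0.24 = 16.368
  Innovation 81.5 × 0.17 = 13.855
  Technical merit 64.5 × 0.24 = 15.48
  Originality 68 × 0.11 = 7.48
  Use of theme 67 × 0.24 = 16.08
Sum = 69.263
69.263 < 70 → Unsatisfactory

Unsatisfactory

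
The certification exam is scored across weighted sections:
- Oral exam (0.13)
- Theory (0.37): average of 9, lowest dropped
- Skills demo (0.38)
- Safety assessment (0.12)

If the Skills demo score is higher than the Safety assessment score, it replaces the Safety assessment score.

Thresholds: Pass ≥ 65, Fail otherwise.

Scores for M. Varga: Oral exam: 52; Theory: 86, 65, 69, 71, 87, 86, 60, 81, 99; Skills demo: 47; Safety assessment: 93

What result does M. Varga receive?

Pass

Theory: drop 60 → average of remaining 8 = 644/8 = 80.5
Skills demo (47) ≤ Safety assessment (93), so Safety assessment stays at 93.
Weighted total:
  Oral exam 52 × 0.13 = 6.76
  Theory 80.5 × 0.37 = 29.785
  Skills demo 47 × 0.38 = 17.86
  Safety assessment 93 × 0.12 = 11.16
Sum = 65.565
65.565 ≥ 65 → Pass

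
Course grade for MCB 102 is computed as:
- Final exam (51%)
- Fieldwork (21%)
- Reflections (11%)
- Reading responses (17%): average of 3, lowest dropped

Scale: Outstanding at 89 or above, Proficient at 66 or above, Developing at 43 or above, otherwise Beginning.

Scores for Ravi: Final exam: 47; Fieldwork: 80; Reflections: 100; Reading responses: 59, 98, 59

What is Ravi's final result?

Developing

Reading responses: drop 59 → average of remaining 2 = 157/2 = 78.5
Weighted total:
  Final exam 47 × 0.51 = 23.97
  Fieldwork 80 × 0.21 = 16.8
  Reflections 100 × 0.11 = 11
  Reading responses 78.5 × 0.17 = 13.345
Sum = 65.115
65.115 is ≥ 43 and < 66 → Developing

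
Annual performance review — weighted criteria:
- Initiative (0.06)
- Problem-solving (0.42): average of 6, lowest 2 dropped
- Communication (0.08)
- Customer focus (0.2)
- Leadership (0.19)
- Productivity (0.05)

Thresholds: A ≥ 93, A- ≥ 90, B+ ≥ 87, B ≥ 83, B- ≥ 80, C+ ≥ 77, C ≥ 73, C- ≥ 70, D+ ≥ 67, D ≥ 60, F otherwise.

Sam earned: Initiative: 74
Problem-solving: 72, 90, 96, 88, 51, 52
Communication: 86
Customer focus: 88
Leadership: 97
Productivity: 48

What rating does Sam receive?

B

Problem-solving: drop 51, 52 → average of remaining 4 = 346/4 = 86.5
Weighted total:
  Initiative 74 × 0.06 = 4.44
  Problem-solving 86.5 × 0.42 = 36.33
  Communication 86 × 0.08 = 6.88
  Customer focus 88 × 0.2 = 17.6
  Leadership 97 × 0.19 = 18.43
  Productivity 48 × 0.05 = 2.4
Sum = 86.08
86.08 is ≥ 83 and < 87 → B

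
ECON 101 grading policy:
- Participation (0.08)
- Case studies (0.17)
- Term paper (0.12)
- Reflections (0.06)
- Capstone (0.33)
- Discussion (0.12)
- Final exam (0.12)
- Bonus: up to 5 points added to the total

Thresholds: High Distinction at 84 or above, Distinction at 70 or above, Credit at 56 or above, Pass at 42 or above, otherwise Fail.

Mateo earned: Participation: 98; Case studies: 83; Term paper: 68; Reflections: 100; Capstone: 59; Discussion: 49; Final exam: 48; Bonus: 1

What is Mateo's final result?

Weighted total:
  Participation 98 × 0.08 = 7.84
  Case studies 83 × 0.17 = 14.11
  Term paper 68 × 0.12 = 8.16
  Reflections 100 × 0.06 = 6
  Capstone 59 × 0.33 = 19.47
  Discussion 49 × 0.12 = 5.88
  Final exam 48 × 0.12 = 5.76
Sum = 67.22
Bonus: 67.22 + 1 = 68.22
68.22 is ≥ 56 and < 70 → Credit

Credit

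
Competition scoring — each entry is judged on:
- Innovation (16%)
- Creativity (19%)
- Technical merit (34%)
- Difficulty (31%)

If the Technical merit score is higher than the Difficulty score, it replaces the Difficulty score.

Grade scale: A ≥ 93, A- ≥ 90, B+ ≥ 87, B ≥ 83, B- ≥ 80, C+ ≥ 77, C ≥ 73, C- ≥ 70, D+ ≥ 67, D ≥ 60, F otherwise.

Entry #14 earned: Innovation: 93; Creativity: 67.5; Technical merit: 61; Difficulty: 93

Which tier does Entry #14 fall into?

C+

Technical merit (61) ≤ Difficulty (93), so Difficulty stays at 93.
Weighted total:
  Innovation 93 × 0.16 = 14.88
  Creativity 67.5 × 0.19 = 12.825
  Technical merit 61 × 0.34 = 20.74
  Difficulty 93 × 0.31 = 28.83
Sum = 77.275
77.275 is ≥ 77 and < 80 → C+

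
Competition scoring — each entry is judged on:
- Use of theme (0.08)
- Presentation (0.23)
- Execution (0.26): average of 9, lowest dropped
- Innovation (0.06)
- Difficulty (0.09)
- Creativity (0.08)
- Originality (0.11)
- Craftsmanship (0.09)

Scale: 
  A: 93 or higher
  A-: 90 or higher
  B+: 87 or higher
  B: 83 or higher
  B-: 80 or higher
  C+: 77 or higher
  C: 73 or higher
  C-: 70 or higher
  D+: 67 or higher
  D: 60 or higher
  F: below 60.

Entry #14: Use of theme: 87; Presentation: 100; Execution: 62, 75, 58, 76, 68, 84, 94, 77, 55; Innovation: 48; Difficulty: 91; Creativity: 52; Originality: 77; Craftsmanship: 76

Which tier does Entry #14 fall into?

C+

Execution: drop 55 → average of remaining 8 = 594/8 = 74.25
Weighted total:
  Use of theme 87 × 0.08 = 6.96
  Presentation 100 × 0.23 = 23
  Execution 74.25 × 0.26 = 19.305
  Innovation 48 × 0.06 = 2.88
  Difficulty 91 × 0.09 = 8.19
  Creativity 52 × 0.08 = 4.16
  Originality 77 × 0.11 = 8.47
  Craftsmanship 76 × 0.09 = 6.84
Sum = 79.805
79.805 is ≥ 77 and < 80 → C+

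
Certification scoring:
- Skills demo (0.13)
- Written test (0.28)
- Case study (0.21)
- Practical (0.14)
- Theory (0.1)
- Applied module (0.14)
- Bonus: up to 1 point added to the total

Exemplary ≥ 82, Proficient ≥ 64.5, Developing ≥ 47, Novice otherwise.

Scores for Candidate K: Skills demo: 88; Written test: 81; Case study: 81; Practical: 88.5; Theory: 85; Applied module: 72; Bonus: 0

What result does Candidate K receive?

Exemplary

Weighted total:
  Skills demo 88 × 0.13 = 11.44
  Written test 81 × 0.28 = 22.68
  Case study 81 × 0.21 = 17.01
  Practical 88.5 × 0.14 = 12.39
  Theory 85 × 0.1 = 8.5
  Applied module 72 × 0.14 = 10.08
Sum = 82.1
Bonus: 82.1 + 0 = 82.1
82.1 ≥ 82 → Exemplary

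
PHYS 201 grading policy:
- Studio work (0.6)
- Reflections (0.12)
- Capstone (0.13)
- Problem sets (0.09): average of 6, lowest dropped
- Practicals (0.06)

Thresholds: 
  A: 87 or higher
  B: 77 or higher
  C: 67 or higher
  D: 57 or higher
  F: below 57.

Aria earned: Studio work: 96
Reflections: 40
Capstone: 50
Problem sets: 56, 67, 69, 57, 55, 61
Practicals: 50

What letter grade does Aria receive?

B

Problem sets: drop 55 → average of remaining 5 = 310/5 = 62
Weighted total:
  Studio work 96 × 0.6 = 57.6
  Reflections 40 × 0.12 = 4.8
  Capstone 50 × 0.13 = 6.5
  Problem sets 62 × 0.09 = 5.58
  Practicals 50 × 0.06 = 3
Sum = 77.48
77.48 is ≥ 77 and < 87 → B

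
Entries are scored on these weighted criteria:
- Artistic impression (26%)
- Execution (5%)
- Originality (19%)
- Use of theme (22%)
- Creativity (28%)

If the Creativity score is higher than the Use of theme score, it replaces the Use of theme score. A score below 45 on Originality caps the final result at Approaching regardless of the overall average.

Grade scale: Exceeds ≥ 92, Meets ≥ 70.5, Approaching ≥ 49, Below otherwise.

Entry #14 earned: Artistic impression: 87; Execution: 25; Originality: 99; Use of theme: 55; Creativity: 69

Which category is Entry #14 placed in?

Creativity (69) > Use of theme (55), so Use of theme counts as 69.
Originality score 99 ≥ 45: minimum met.
Weighted total:
  Artistic impression 87 × 0.26 = 22.62
  Execution 25 × 0.05 = 1.25
  Originality 99 × 0.19 = 18.81
  Use of theme 69 × 0.22 = 15.18
  Creativity 69 × 0.28 = 19.32
Sum = 77.18
77.18 is ≥ 70.5 and < 92 → Meets

Meets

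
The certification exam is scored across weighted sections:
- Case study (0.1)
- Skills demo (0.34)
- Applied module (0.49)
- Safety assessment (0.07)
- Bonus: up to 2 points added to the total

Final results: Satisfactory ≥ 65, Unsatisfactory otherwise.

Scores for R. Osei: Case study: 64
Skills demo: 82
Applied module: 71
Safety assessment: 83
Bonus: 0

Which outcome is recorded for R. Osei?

Weighted total:
  Case study 64 × 0.1 = 6.4
  Skills demo 82 × 0.34 = 27.88
  Applied module 71 × 0.49 = 34.79
  Safety assessment 83 × 0.07 = 5.81
Sum = 74.88
Bonus: 74.88 + 0 = 74.88
74.88 ≥ 65 → Satisfactory

Satisfactory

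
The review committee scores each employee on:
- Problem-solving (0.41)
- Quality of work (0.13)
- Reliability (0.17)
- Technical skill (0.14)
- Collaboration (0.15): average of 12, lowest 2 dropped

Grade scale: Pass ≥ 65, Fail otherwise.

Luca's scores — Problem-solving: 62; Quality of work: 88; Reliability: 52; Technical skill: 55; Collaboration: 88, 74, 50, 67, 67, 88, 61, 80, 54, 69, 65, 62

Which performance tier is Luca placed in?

Fail

Collaboration: drop 50, 54 → average of remaining 10 = 721/10 = 72.1
Weighted total:
  Problem-solving 62 × 0.41 = 25.42
  Quality of work 88 × 0.13 = 11.44
  Reliability 52 × 0.17 = 8.84
  Technical skill 55 × 0.14 = 7.7
  Collaboration 72.1 × 0.15 = 10.815
Sum = 64.215
64.215 < 65 → Fail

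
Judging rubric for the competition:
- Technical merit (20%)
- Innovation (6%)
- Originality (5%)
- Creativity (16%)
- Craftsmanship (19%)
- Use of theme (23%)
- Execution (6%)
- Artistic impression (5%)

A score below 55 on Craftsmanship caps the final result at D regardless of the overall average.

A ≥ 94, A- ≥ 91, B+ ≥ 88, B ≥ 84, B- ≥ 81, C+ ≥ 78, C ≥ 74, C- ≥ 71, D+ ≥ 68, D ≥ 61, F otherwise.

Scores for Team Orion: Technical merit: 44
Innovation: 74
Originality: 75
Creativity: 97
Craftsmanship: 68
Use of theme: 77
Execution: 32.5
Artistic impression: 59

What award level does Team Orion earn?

D+

Craftsmanship score 68 ≥ 55: minimum met.
Weighted total:
  Technical merit 44 × 0.2 = 8.8
  Innovation 74 × 0.06 = 4.44
  Originality 75 × 0.05 = 3.75
  Creativity 97 × 0.16 = 15.52
  Craftsmanship 68 × 0.19 = 12.92
  Use of theme 77 × 0.23 = 17.71
  Execution 32.5 × 0.06 = 1.95
  Artistic impression 59 × 0.05 = 2.95
Sum = 68.04
68.04 is ≥ 68 and < 71 → D+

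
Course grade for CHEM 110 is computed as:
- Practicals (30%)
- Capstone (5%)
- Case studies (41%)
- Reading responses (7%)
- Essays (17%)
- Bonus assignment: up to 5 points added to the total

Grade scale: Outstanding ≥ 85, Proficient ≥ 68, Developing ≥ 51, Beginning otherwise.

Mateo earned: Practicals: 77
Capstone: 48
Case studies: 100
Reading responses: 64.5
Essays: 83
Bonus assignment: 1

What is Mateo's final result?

Weighted total:
  Practicals 77 × 0.3 = 23.1
  Capstone 48 × 0.05 = 2.4
  Case studies 100 × 0.41 = 41
  Reading responses 64.5 × 0.07 = 4.515
  Essays 83 × 0.17 = 14.11
Sum = 85.125
Bonus assignment: 85.125 + 1 = 86.125
86.125 ≥ 85 → Outstanding

Outstanding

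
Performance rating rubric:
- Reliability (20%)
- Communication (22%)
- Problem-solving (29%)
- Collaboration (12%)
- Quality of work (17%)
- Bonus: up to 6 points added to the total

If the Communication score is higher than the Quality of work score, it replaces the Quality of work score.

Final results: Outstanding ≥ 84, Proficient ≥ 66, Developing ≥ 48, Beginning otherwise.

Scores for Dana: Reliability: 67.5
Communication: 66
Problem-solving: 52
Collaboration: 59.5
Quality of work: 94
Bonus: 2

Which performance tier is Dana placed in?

Proficient

Communication (66) ≤ Quality of work (94), so Quality of work stays at 94.
Weighted total:
  Reliability 67.5 × 0.2 = 13.5
  Communication 66 × 0.22 = 14.52
  Problem-solving 52 × 0.29 = 15.08
  Collaboration 59.5 × 0.12 = 7.14
  Quality of work 94 × 0.17 = 15.98
Sum = 66.22
Bonus: 66.22 + 2 = 68.22
68.22 is ≥ 66 and < 84 → Proficient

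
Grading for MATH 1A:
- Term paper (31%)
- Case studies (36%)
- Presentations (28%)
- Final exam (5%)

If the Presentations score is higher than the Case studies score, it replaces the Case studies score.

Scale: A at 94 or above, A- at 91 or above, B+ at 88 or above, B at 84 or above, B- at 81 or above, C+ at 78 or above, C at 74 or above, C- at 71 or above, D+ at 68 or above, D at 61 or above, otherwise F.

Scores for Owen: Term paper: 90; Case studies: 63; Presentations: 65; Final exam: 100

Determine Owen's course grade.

C

Presentations (65) > Case studies (63), so Case studies counts as 65.
Weighted total:
  Term paper 90 × 0.31 = 27.9
  Case studies 65 × 0.36 = 23.4
  Presentations 65 × 0.28 = 18.2
  Final exam 100 × 0.05 = 5
Sum = 74.5
74.5 is ≥ 74 and < 78 → C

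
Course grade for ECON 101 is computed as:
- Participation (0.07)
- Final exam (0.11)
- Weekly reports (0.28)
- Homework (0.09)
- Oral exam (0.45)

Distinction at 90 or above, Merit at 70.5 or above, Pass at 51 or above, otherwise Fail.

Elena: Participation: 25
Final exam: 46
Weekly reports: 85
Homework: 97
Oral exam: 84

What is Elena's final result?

Weighted total:
  Participation 25 × 0.07 = 1.75
  Final exam 46 × 0.11 = 5.06
  Weekly reports 85 × 0.28 = 23.8
  Homework 97 × 0.09 = 8.73
  Oral exam 84 × 0.45 = 37.8
Sum = 77.14
77.14 is ≥ 70.5 and < 90 → Merit

Merit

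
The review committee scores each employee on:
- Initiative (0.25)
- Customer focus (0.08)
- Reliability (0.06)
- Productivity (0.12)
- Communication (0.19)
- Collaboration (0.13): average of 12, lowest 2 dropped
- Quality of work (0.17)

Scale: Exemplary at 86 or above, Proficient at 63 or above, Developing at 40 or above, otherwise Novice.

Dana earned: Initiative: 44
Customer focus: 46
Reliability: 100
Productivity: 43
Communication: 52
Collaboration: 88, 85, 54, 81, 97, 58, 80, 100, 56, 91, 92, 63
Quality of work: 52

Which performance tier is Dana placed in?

Developing

Collaboration: drop 54, 56 → average of remaining 10 = 835/10 = 83.5
Weighted total:
  Initiative 44 × 0.25 = 11
  Customer focus 46 × 0.08 = 3.68
  Reliability 100 × 0.06 = 6
  Productivity 43 × 0.12 = 5.16
  Communication 52 × 0.19 = 9.88
  Collaboration 83.5 × 0.13 = 10.855
  Quality of work 52 × 0.17 = 8.84
Sum = 55.415
55.415 is ≥ 40 and < 63 → Developing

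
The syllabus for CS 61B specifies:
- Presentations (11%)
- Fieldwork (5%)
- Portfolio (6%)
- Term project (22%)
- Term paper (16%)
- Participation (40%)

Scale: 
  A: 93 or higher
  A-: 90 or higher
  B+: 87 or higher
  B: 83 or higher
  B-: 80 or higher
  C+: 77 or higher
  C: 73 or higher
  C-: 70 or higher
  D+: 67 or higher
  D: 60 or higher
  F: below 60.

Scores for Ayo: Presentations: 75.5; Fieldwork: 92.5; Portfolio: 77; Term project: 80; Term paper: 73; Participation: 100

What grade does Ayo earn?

Weighted total:
  Presentations 75.5 × 0.11 = 8.305
  Fieldwork 92.5 × 0.05 = 4.625
  Portfolio 77 × 0.06 = 4.62
  Term project 80 × 0.22 = 17.6
  Term paper 73 × 0.16 = 11.68
  Participation 100 × 0.4 = 40
Sum = 86.83
86.83 is ≥ 83 and < 87 → B

B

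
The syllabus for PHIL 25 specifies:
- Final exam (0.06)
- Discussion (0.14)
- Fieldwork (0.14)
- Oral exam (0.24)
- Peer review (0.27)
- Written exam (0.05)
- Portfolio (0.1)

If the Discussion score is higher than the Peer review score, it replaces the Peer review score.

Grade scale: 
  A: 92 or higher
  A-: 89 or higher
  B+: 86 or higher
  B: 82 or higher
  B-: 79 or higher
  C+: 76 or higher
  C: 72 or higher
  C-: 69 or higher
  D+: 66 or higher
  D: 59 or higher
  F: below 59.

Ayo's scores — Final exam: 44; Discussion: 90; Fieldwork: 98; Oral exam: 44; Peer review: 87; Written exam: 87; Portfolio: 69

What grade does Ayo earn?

Discussion (90) > Peer review (87), so Peer review counts as 90.
Weighted total:
  Final exam 44 × 0.06 = 2.64
  Discussion 90 × 0.14 = 12.6
  Fieldwork 98 × 0.14 = 13.72
  Oral exam 44 × 0.24 = 10.56
  Peer review 90 × 0.27 = 24.3
  Written exam 87 × 0.05 = 4.35
  Portfolio 69 × 0.1 = 6.9
Sum = 75.07
75.07 is ≥ 72 and < 76 → C

C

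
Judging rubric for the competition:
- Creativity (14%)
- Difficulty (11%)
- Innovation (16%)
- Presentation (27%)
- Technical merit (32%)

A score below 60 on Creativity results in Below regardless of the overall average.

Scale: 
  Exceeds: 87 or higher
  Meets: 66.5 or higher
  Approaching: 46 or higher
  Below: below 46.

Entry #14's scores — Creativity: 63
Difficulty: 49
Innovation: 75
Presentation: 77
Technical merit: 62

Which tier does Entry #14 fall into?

Creativity score 63 ≥ 60: minimum met.
Weighted total:
  Creativity 63 × 0.14 = 8.82
  Difficulty 49 × 0.11 = 5.39
  Innovation 75 × 0.16 = 12
  Presentation 77 × 0.27 = 20.79
  Technical merit 62 × 0.32 = 19.84
Sum = 66.84
66.84 is ≥ 66.5 and < 87 → Meets

Meets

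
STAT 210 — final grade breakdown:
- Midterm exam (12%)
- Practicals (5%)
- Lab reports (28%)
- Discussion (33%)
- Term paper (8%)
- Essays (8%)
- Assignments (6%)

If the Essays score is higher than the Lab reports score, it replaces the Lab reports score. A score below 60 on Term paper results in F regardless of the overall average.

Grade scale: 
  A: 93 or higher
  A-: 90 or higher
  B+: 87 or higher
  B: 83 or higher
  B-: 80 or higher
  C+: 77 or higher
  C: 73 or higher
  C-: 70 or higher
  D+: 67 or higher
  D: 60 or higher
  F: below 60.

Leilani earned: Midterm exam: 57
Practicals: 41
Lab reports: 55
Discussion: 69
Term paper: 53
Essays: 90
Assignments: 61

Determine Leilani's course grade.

Essays (90) > Lab reports (55), so Lab reports counts as 90.
Term paper score 53 < 60: minimum not met.
Weighted total:
  Midterm exam 57 × 0.12 = 6.84
  Practicals 41 × 0.05 = 2.05
  Lab reports 90 × 0.28 = 25.2
  Discussion 69 × 0.33 = 22.77
  Term paper 53 × 0.08 = 4.24
  Essays 90 × 0.08 = 7.2
  Assignments 61 × 0.06 = 3.66
Sum = 71.96
Because the Term paper minimum was not met, the result is F.

F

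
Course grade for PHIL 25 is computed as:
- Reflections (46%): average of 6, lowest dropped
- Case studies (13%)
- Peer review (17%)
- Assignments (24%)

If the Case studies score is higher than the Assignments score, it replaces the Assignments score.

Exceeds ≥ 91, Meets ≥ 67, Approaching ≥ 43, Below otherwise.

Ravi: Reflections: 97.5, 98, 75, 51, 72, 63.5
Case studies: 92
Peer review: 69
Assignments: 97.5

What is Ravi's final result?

Meets

Reflections: drop 51 → average of remaining 5 = 406/5 = 81.2
Case studies (92) ≤ Assignments (97.5), so Assignments stays at 97.5.
Weighted total:
  Reflections 81.2 × 0.46 = 37.352
  Case studies 92 × 0.13 = 11.96
  Peer review 69 × 0.17 = 11.73
  Assignments 97.5 × 0.24 = 23.4
Sum = 84.442
84.442 is ≥ 67 and < 91 → Meets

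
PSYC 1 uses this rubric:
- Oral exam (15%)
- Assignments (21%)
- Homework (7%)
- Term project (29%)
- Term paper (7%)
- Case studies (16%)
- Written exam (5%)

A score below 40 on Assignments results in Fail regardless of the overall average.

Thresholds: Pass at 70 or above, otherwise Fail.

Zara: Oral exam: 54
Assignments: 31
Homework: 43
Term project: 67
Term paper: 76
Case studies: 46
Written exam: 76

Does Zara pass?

Assignments score 31 < 40: minimum not met.
Weighted total:
  Oral exam 54 × 0.15 = 8.1
  Assignments 31 × 0.21 = 6.51
  Homework 43 × 0.07 = 3.01
  Term project 67 × 0.29 = 19.43
  Term paper 76 × 0.07 = 5.32
  Case studies 46 × 0.16 = 7.36
  Written exam 76 × 0.05 = 3.8
Sum = 53.53
Because the Assignments minimum was not met, the result is Fail.

Fail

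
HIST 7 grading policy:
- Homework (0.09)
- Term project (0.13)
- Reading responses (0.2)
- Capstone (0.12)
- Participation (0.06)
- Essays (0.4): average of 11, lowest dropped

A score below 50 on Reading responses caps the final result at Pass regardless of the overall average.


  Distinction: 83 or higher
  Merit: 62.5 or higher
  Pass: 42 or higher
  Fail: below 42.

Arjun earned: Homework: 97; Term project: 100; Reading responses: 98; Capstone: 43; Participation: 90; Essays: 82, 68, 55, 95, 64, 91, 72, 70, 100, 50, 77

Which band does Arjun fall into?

Merit

Essays: drop 50 → average of remaining 10 = 774/10 = 77.4
Reading responses score 98 ≥ 50: minimum met.
Weighted total:
  Homework 97 × 0.09 = 8.73
  Term project 100 × 0.13 = 13
  Reading responses 98 × 0.2 = 19.6
  Capstone 43 × 0.12 = 5.16
  Participation 90 × 0.06 = 5.4
  Essays 77.4 × 0.4 = 30.96
Sum = 82.85
82.85 is ≥ 62.5 and < 83 → Merit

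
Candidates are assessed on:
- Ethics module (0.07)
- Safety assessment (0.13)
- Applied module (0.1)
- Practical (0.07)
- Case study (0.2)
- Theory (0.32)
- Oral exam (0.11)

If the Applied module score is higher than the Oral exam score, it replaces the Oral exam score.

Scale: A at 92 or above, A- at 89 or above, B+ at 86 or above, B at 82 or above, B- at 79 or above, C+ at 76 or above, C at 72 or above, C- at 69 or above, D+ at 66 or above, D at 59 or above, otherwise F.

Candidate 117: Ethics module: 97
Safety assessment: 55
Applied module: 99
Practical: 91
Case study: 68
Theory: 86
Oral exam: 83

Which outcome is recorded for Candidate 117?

B

Applied module (99) > Oral exam (83), so Oral exam counts as 99.
Weighted total:
  Ethics module 97 × 0.07 = 6.79
  Safety assessment 55 × 0.13 = 7.15
  Applied module 99 × 0.1 = 9.9
  Practical 91 × 0.07 = 6.37
  Case study 68 × 0.2 = 13.6
  Theory 86 × 0.32 = 27.52
  Oral exam 99 × 0.11 = 10.89
Sum = 82.22
82.22 is ≥ 82 and < 86 → B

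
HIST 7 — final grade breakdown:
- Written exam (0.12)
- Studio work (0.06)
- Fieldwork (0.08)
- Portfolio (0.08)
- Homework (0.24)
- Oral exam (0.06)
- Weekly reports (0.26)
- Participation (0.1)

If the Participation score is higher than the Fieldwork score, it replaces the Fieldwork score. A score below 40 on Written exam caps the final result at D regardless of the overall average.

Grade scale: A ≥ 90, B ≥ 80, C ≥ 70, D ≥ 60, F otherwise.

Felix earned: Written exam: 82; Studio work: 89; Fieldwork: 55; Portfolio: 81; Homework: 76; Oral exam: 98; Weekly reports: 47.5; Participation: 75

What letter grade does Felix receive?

Participation (75) > Fieldwork (55), so Fieldwork counts as 75.
Written exam score 82 ≥ 40: minimum met.
Weighted total:
  Written exam 82 × 0.12 = 9.84
  Studio work 89 × 0.06 = 5.34
  Fieldwork 75 × 0.08 = 6
  Portfolio 81 × 0.08 = 6.48
  Homework 76 × 0.24 = 18.24
  Oral exam 98 × 0.06 = 5.88
  Weekly reports 47.5 × 0.26 = 12.35
  Participation 75 × 0.1 = 7.5
Sum = 71.63
71.63 is ≥ 70 and < 80 → C

C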